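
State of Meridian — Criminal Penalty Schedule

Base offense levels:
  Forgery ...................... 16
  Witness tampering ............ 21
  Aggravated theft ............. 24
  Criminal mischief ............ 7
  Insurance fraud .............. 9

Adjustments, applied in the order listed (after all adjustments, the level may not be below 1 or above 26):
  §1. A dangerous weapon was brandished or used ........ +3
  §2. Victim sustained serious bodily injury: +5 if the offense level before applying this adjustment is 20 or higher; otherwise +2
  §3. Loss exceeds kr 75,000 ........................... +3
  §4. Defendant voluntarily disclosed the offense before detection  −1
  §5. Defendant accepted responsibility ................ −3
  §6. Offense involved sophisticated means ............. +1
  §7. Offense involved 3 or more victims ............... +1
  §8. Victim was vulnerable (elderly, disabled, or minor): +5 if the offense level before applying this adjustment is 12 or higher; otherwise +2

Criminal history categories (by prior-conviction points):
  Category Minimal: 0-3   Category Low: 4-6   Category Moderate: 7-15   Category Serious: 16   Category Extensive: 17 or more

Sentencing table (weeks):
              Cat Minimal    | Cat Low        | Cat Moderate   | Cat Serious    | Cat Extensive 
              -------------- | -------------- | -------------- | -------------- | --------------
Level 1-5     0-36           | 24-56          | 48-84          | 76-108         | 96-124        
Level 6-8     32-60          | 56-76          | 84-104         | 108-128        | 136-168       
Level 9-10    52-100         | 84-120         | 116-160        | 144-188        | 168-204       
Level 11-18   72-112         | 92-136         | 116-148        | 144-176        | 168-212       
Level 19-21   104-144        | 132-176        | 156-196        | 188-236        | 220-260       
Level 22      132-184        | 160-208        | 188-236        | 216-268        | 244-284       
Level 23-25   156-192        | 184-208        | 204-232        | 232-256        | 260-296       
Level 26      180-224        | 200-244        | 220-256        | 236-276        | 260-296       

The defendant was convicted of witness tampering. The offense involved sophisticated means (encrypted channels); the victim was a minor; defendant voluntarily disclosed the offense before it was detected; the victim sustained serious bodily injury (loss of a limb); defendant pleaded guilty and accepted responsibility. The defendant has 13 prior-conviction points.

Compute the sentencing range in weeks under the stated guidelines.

220-256 weeks

Base offense level for witness tampering: 21.
§2 applies (level before this adjustment is 21 ≥ 20, so +5): 21 + 5 = 26.
§4 applies: 26 − 1 = 25.
§5 applies: 25 − 3 = 22.
§6 applies: 22 + 1 = 23.
§8 applies (level before this adjustment is 23 ≥ 12, so +5): 23 + 5 = 28.
Level 28 exceeds the maximum of 26; capped at 26.
Final offense level: 26.
Criminal history: 13 prior points → Category Moderate (7-15).
Level 26 falls in the 26 band.
Grid: Level 26 × Category Moderate = 220-256 weeks.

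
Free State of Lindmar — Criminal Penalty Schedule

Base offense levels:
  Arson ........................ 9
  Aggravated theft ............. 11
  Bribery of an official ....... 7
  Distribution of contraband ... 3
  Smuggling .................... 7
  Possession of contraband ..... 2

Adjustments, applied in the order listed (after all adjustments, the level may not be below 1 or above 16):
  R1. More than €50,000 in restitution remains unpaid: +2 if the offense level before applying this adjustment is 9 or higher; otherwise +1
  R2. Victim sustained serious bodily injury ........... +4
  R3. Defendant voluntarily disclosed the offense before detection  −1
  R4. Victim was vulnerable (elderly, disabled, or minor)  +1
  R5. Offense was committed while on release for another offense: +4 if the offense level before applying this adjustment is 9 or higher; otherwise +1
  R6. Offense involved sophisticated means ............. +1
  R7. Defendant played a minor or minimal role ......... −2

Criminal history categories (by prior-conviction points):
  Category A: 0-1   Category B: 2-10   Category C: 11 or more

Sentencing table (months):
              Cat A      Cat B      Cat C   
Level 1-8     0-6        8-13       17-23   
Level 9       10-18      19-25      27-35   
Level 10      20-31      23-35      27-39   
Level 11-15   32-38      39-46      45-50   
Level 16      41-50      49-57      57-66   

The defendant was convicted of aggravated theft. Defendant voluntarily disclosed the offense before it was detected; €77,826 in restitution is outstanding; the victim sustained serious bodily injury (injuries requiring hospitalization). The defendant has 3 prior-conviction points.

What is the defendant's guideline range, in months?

49-57 months

Base offense level for aggravated theft: 11.
R1 applies (level before this adjustment is 11 ≥ 9, so +2): 11 + 2 = 13.
R2 applies: 13 + 4 = 17.
R3 applies: 17 − 1 = 16.
R5 does not apply.
R6 does not apply.
R7 does not apply.
Final offense level: 16.
Criminal history: 3 prior points → Category B (2-10).
Level 16 falls in the 16 band.
Grid: Level 16 × Category B = 49-57 months.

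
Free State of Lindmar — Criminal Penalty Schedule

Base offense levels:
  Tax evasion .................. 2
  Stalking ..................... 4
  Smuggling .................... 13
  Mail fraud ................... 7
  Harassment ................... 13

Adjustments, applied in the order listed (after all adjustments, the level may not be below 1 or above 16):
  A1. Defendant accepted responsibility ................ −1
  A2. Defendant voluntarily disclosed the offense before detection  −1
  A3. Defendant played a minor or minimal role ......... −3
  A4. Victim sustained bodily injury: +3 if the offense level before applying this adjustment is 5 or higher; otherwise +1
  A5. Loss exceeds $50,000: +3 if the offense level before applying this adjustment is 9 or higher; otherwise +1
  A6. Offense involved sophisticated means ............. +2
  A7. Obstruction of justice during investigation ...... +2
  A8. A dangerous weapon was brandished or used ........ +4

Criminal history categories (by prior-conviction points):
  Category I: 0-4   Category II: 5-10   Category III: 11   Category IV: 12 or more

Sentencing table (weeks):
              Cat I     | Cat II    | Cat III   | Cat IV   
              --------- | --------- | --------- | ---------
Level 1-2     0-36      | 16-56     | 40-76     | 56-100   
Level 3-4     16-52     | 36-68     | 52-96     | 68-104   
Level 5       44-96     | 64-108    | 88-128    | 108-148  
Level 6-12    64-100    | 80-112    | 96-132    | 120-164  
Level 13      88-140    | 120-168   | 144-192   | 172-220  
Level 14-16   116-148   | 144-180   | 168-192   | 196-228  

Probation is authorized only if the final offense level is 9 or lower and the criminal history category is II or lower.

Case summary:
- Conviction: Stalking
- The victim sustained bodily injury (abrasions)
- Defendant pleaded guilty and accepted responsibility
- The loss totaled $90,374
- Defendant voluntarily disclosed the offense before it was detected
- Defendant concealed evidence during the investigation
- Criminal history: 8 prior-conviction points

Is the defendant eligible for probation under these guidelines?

Yes

Base offense level for stalking: 4.
A1 applies: 4 − 1 = 3.
A2 applies: 3 − 1 = 2.
A4 applies (level before this adjustment is 2 < 5, so +1): 2 + 1 = 3.
A5 applies (level before this adjustment is 3 < 9, so +1): 3 + 1 = 4.
A7 applies: 4 + 2 = 6.
Final offense level: 6.
Criminal history: 8 prior points → Category II (5-10).
Level 6 falls in the 6-12 band.
Grid: Level 6-12 × Category II = 80-112 weeks.
Probation check: level 6 ≤ 9 and category II ≤ II → eligible.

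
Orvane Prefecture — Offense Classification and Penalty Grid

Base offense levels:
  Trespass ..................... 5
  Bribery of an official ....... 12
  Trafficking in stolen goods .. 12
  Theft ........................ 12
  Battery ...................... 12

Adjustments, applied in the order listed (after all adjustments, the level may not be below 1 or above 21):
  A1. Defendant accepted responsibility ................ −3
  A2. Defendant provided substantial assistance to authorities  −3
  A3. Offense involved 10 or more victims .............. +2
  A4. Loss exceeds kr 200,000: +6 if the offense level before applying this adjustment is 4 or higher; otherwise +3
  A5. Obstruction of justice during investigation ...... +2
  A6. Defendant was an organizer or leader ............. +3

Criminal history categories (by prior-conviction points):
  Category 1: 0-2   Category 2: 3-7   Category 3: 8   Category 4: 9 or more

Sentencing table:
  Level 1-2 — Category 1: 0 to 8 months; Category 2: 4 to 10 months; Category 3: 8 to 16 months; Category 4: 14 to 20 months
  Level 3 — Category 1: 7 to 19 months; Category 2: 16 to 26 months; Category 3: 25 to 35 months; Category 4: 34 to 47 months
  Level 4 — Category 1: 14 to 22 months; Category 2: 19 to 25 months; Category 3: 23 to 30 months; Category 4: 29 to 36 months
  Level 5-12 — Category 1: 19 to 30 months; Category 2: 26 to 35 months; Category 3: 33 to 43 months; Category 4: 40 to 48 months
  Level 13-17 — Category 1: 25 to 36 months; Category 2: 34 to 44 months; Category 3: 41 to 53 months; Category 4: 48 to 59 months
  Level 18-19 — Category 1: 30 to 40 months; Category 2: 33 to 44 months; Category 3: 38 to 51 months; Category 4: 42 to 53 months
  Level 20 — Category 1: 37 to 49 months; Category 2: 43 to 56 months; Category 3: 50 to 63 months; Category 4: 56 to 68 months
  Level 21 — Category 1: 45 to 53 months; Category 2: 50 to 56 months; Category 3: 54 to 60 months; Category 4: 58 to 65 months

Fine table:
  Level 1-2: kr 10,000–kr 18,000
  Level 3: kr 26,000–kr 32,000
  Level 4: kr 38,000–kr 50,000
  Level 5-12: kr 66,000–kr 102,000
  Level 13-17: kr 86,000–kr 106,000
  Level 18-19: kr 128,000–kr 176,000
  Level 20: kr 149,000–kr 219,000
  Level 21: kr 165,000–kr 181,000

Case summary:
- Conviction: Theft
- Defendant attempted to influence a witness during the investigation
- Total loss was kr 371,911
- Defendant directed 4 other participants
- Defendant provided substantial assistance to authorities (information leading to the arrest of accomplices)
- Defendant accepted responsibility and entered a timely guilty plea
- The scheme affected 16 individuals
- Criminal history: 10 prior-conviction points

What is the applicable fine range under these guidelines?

Base offense level for theft: 12.
A1 applies: 12 − 3 = 9.
A2 applies: 9 − 3 = 6.
A3 applies: 6 + 2 = 8.
A4 applies (level before this adjustment is 8 ≥ 4, so +6): 8 + 6 = 14.
A5 applies: 14 + 2 = 16.
A6 applies: 16 + 3 = 19.
Final offense level: 19.
Level 19 falls in the 18-19 band.
Fine table: Level 18-19 → kr 128,000–kr 176,000.

kr 128,000–kr 176,000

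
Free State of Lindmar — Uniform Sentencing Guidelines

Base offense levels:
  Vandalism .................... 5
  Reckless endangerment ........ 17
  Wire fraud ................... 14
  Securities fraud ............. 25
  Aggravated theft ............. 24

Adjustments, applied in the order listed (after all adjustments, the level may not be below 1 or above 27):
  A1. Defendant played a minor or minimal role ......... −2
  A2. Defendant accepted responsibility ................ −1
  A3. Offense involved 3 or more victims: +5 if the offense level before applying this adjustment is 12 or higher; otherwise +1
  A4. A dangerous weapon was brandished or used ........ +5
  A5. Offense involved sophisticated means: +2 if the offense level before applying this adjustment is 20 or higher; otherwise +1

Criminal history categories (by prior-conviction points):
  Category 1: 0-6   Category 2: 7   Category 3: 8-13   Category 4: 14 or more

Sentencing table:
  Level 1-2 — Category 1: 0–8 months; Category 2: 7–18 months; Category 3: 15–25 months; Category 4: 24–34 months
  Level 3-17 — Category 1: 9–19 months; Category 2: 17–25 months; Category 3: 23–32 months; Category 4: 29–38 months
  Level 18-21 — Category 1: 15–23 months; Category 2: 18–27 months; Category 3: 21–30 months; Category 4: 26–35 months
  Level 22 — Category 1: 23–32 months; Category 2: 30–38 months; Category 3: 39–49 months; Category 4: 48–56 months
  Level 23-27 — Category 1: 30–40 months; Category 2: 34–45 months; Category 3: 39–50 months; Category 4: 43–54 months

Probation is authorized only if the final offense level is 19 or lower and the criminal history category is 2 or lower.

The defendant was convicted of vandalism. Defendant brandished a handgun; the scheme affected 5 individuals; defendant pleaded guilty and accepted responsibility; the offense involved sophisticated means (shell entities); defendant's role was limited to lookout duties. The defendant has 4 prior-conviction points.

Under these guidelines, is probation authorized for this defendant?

Yes

Base offense level for vandalism: 5.
A1 applies: 5 − 2 = 3.
A2 applies: 3 − 1 = 2.
A3 applies (level before this adjustment is 2 < 12, so +1): 2 + 1 = 3.
A4 applies: 3 + 5 = 8.
A5 applies (level before this adjustment is 8 < 20, so +1): 8 + 1 = 9.
Final offense level: 9.
Criminal history: 4 prior points → Category 1 (0-6).
Level 9 falls in the 3-17 band.
Grid: Level 3-17 × Category 1 = 9-19 months.
Probation check: level 9 ≤ 19 and category 1 ≤ 2 → eligible.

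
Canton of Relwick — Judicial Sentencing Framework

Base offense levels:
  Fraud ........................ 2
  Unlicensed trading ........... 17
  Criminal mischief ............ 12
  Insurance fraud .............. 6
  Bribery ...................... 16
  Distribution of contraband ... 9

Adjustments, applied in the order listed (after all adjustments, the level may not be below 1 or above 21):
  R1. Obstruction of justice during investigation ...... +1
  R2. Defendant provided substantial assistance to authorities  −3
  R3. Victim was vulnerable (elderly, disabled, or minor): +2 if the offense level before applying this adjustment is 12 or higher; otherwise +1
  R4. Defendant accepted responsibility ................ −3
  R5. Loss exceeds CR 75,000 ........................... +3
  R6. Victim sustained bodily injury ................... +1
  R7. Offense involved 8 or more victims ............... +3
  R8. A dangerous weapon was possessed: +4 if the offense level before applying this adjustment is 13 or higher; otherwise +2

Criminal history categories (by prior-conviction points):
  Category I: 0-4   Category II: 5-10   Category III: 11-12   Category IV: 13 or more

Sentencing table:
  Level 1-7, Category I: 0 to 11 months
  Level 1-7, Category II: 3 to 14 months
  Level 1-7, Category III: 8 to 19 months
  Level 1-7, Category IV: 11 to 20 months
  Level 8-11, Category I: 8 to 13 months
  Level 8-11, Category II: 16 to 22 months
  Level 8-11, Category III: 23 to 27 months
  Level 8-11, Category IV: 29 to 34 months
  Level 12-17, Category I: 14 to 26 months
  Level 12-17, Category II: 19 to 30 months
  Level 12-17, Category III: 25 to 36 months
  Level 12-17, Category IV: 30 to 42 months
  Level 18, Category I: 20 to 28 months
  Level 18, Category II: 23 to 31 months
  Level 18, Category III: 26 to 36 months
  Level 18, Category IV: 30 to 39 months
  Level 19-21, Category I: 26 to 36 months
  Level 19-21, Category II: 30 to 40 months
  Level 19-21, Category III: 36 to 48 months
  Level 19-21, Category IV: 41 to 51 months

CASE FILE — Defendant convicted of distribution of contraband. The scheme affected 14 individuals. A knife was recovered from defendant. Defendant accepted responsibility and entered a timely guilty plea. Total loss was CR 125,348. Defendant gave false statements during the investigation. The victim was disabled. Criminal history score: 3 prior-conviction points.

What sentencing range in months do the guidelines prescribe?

Base offense level for distribution of contraband: 9.
R1 applies: 9 + 1 = 10.
R3 applies (level before this adjustment is 10 < 12, so +1): 10 + 1 = 11.
R4 applies: 11 − 3 = 8.
R5 applies: 8 + 3 = 11.
R6 does not apply.
R7 applies: 11 + 3 = 14.
R8 applies (level before this adjustment is 14 ≥ 13, so +4): 14 + 4 = 18.
Final offense level: 18.
Criminal history: 3 prior points → Category I (0-4).
Level 18 falls in the 18 band.
Grid: Level 18 × Category I = 20-28 months.

20-28 months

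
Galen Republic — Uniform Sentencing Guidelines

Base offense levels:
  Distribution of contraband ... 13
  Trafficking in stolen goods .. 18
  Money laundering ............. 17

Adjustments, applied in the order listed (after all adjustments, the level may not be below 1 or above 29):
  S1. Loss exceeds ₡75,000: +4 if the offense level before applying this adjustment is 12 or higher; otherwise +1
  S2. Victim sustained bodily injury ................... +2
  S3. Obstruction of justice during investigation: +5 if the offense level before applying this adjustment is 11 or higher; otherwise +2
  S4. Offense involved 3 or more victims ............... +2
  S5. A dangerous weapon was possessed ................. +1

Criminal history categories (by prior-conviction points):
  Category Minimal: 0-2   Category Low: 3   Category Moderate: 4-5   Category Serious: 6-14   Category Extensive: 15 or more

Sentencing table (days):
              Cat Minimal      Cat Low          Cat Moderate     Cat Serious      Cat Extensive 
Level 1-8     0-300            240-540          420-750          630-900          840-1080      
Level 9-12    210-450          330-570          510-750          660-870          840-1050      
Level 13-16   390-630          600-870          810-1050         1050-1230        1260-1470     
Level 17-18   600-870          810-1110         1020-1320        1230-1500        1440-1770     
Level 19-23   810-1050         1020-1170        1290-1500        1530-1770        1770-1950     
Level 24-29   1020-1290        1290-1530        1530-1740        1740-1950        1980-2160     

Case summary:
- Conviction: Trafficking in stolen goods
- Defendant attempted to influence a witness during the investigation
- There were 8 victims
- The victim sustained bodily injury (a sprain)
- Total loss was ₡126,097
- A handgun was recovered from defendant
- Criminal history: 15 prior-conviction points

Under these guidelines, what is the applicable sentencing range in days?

Base offense level for trafficking in stolen goods: 18.
S1 applies (level before this adjustment is 18 ≥ 12, so +4): 18 + 4 = 22.
S2 applies: 22 + 2 = 24.
S3 applies (level before this adjustment is 24 ≥ 11, so +5): 24 + 5 = 29.
S4 applies: 29 + 2 = 31.
S5 applies: 31 + 1 = 32.
Level 32 exceeds the maximum of 29; capped at 29.
Final offense level: 29.
Criminal history: 15 prior points → Category Extensive (15+).
Level 29 falls in the 24-29 band.
Grid: Level 24-29 × Category Extensive = 1980-2160 days.

1980-2160 days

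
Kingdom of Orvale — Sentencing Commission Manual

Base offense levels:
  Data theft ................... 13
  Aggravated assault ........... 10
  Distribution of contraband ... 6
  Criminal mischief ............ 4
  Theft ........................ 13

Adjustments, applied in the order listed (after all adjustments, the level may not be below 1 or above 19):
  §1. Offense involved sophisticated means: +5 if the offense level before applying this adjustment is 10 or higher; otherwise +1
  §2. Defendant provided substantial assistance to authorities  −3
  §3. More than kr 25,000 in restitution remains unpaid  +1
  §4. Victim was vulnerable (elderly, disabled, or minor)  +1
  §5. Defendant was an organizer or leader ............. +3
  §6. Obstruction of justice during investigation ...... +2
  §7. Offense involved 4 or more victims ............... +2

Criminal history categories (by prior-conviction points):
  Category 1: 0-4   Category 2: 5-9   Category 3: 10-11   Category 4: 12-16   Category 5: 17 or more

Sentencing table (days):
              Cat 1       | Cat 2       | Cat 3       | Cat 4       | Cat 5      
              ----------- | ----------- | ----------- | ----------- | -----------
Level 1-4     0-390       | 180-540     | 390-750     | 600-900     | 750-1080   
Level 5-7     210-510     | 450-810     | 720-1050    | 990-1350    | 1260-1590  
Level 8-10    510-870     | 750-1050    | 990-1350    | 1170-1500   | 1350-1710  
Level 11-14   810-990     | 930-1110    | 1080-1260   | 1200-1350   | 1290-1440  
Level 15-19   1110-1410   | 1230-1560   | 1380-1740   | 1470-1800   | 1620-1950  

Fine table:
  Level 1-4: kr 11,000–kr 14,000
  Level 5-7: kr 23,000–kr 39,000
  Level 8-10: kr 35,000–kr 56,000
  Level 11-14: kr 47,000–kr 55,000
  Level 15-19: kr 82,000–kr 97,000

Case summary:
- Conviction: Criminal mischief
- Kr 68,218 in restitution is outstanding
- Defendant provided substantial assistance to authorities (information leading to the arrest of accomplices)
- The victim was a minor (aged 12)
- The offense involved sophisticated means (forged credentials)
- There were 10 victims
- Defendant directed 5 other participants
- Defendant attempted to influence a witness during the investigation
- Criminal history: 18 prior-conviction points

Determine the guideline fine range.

Base offense level for criminal mischief: 4.
§1 applies (level before this adjustment is 4 < 10, so +1): 4 + 1 = 5.
§2 applies: 5 − 3 = 2.
§3 applies: 2 + 1 = 3.
§4 applies: 3 + 1 = 4.
§5 applies: 4 + 3 = 7.
§6 applies: 7 + 2 = 9.
§7 applies: 9 + 2 = 11.
Final offense level: 11.
Level 11 falls in the 11-14 band.
Fine table: Level 11-14 → kr 47,000–kr 55,000.

kr 47,000–kr 55,000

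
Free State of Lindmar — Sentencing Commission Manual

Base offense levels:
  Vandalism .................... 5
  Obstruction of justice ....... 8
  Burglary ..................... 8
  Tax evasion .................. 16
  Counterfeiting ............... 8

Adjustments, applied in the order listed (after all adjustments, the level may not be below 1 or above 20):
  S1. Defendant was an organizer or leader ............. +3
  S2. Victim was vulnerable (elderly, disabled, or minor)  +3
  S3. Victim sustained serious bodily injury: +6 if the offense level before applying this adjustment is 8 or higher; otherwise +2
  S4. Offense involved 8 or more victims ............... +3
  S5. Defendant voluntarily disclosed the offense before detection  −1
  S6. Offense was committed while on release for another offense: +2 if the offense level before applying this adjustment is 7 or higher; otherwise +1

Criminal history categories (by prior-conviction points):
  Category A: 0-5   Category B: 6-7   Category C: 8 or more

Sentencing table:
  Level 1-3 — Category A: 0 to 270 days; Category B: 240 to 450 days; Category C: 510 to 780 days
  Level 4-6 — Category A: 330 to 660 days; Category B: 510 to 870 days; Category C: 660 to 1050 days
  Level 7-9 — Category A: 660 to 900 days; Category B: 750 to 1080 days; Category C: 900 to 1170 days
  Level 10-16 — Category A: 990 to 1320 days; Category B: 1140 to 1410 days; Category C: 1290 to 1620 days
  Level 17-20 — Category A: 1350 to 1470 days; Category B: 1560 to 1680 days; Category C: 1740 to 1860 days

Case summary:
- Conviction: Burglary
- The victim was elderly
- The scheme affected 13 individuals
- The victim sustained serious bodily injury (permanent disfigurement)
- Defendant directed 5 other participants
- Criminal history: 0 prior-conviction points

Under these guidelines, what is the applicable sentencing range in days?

1350-1470 days

Base offense level for burglary: 8.
S1 applies: 8 + 3 = 11.
S2 applies: 11 + 3 = 14.
S3 applies (level before this adjustment is 14 ≥ 8, so +6): 14 + 6 = 20.
S4 applies: 20 + 3 = 23.
S5 does not apply.
S6 does not apply.
Level 23 exceeds the maximum of 20; capped at 20.
Final offense level: 20.
Criminal history: 0 prior points → Category A (0-5).
Level 20 falls in the 17-20 band.
Grid: Level 17-20 × Category A = 1350-1470 days.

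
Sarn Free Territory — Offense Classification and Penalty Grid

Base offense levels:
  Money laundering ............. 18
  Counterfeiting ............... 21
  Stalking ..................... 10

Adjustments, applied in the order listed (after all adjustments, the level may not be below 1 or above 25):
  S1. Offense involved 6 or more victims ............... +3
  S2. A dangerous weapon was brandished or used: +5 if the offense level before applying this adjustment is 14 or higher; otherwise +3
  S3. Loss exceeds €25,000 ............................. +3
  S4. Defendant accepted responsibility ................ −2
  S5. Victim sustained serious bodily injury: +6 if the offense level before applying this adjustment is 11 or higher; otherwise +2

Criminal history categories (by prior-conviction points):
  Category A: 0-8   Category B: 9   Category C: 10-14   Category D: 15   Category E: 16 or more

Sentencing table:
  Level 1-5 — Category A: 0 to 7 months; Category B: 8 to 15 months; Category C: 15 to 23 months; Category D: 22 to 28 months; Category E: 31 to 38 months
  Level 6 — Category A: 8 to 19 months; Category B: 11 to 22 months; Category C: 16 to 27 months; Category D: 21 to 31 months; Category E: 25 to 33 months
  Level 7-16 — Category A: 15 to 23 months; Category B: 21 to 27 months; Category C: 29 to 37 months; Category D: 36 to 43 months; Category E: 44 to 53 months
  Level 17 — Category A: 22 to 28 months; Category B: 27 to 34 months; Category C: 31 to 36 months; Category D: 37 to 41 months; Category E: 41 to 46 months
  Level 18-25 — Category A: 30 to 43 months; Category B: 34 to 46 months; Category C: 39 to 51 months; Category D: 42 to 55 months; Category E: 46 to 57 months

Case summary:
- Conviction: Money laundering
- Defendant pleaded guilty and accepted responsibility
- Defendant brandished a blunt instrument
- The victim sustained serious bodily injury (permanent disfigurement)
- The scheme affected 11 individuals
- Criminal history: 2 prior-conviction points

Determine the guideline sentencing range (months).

30-43 months

Base offense level for money laundering: 18.
S1 applies: 18 + 3 = 21.
S2 applies (level before this adjustment is 21 ≥ 14, so +5): 21 + 5 = 26.
S3 does not apply.
S4 applies: 26 − 2 = 24.
S5 applies (level before this adjustment is 24 ≥ 11, so +6): 24 + 6 = 30.
Level 30 exceeds the maximum of 25; capped at 25.
Final offense level: 25.
Criminal history: 2 prior points → Category A (0-8).
Level 25 falls in the 18-25 band.
Grid: Level 18-25 × Category A = 30-43 months.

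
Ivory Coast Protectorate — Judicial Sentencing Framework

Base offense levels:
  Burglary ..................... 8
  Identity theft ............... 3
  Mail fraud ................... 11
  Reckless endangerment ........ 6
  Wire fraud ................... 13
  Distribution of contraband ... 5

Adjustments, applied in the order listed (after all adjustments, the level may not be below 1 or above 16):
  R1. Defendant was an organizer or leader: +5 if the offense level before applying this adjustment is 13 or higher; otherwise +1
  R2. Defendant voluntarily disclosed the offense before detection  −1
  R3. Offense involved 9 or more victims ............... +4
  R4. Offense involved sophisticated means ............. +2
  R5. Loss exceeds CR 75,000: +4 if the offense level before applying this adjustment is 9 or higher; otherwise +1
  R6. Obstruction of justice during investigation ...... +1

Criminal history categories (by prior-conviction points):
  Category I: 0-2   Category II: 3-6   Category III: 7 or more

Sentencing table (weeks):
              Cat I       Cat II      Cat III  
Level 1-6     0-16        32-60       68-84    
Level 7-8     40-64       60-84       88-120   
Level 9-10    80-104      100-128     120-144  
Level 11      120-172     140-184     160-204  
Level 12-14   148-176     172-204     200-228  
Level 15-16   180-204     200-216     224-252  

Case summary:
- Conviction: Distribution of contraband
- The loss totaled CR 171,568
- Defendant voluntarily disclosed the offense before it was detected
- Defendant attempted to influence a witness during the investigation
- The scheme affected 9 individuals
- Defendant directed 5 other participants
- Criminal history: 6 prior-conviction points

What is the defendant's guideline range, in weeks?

172-204 weeks

Base offense level for distribution of contraband: 5.
R1 applies (level before this adjustment is 5 < 13, so +1): 5 + 1 = 6.
R2 applies: 6 − 1 = 5.
R3 applies: 5 + 4 = 9.
R4 does not apply.
R5 applies (level before this adjustment is 9 ≥ 9, so +4): 9 + 4 = 13.
R6 applies: 13 + 1 = 14.
Final offense level: 14.
Criminal history: 6 prior points → Category II (3-6).
Level 14 falls in the 12-14 band.
Grid: Level 12-14 × Category II = 172-204 weeks.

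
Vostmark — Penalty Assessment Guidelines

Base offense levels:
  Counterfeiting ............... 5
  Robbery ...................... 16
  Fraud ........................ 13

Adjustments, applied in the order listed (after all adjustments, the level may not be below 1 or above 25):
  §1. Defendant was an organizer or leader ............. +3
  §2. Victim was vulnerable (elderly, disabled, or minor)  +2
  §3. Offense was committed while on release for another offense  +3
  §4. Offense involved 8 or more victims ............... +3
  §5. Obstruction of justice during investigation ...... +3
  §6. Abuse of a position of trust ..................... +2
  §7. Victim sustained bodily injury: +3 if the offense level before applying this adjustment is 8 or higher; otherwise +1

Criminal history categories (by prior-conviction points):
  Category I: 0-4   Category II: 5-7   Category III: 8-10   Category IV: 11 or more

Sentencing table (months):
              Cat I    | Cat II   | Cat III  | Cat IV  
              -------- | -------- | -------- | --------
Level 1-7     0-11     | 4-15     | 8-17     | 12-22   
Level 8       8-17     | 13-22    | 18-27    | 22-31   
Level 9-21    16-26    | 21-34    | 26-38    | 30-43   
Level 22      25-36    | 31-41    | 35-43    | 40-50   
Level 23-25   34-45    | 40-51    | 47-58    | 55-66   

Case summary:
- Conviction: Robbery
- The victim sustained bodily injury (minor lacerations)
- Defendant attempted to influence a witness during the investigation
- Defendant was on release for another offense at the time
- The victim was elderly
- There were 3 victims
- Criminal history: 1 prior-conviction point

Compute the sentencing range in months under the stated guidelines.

34-45 months

Base offense level for robbery: 16.
§2 applies: 16 + 2 = 18.
§3 applies: 18 + 3 = 21.
§4 does not apply.
§5 applies: 21 + 3 = 24.
§7 applies (level before this adjustment is 24 ≥ 8, so +3): 24 + 3 = 27.
Level 27 exceeds the maximum of 25; capped at 25.
Final offense level: 25.
Criminal history: 1 prior point → Category I (0-4).
Level 25 falls in the 23-25 band.
Grid: Level 23-25 × Category I = 34-45 months.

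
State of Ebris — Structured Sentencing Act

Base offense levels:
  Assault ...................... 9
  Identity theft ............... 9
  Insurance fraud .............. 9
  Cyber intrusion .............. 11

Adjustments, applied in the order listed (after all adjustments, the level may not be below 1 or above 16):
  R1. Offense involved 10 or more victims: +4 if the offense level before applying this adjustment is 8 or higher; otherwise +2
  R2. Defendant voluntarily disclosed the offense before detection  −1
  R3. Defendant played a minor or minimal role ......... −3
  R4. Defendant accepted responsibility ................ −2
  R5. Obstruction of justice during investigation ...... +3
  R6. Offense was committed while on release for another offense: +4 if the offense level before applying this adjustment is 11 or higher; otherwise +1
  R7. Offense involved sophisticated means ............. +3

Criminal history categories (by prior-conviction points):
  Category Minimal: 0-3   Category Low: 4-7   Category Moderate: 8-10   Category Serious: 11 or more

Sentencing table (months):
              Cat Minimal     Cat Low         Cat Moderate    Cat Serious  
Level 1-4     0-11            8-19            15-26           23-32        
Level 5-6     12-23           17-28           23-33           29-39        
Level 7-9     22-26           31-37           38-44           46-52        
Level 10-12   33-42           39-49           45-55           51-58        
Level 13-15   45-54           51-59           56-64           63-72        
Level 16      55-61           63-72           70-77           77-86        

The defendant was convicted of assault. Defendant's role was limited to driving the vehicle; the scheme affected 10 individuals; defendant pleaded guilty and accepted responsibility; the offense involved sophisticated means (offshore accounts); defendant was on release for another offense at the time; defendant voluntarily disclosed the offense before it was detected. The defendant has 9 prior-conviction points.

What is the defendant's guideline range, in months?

45-55 months

Base offense level for assault: 9.
R1 applies (level before this adjustment is 9 ≥ 8, so +4): 9 + 4 = 13.
R2 applies: 13 − 1 = 12.
R3 applies: 12 − 3 = 9.
R4 applies: 9 − 2 = 7.
R6 applies (level before this adjustment is 7 < 11, so +1): 7 + 1 = 8.
R7 applies: 8 + 3 = 11.
Final offense level: 11.
Criminal history: 9 prior points → Category Moderate (8-10).
Level 11 falls in the 10-12 band.
Grid: Level 10-12 × Category Moderate = 45-55 months.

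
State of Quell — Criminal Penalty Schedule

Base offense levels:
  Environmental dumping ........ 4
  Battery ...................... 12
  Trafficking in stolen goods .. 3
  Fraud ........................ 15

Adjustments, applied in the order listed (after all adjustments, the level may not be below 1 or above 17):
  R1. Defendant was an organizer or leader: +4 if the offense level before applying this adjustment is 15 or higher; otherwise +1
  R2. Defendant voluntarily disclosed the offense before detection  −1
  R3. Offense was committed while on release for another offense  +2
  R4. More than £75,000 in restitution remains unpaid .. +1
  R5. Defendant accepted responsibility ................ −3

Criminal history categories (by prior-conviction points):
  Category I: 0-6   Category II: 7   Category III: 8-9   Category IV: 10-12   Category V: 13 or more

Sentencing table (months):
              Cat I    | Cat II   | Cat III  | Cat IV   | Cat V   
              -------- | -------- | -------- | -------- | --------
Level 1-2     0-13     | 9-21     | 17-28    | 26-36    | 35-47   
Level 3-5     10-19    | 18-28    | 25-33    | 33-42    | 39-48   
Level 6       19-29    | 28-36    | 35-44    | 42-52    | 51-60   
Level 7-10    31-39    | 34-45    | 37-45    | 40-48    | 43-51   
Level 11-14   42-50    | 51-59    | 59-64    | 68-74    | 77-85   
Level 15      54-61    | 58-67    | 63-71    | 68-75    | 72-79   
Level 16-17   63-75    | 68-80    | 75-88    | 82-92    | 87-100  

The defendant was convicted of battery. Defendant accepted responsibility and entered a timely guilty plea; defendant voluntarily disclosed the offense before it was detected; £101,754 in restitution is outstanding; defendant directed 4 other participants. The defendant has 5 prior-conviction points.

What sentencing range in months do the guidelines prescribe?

Base offense level for battery: 12.
R1 applies (level before this adjustment is 12 < 15, so +1): 12 + 1 = 13.
R2 applies: 13 − 1 = 12.
R4 applies: 12 + 1 = 13.
R5 applies: 13 − 3 = 10.
Final offense level: 10.
Criminal history: 5 prior points → Category I (0-6).
Level 10 falls in the 7-10 band.
Grid: Level 7-10 × Category I = 31-39 months.

31-39 months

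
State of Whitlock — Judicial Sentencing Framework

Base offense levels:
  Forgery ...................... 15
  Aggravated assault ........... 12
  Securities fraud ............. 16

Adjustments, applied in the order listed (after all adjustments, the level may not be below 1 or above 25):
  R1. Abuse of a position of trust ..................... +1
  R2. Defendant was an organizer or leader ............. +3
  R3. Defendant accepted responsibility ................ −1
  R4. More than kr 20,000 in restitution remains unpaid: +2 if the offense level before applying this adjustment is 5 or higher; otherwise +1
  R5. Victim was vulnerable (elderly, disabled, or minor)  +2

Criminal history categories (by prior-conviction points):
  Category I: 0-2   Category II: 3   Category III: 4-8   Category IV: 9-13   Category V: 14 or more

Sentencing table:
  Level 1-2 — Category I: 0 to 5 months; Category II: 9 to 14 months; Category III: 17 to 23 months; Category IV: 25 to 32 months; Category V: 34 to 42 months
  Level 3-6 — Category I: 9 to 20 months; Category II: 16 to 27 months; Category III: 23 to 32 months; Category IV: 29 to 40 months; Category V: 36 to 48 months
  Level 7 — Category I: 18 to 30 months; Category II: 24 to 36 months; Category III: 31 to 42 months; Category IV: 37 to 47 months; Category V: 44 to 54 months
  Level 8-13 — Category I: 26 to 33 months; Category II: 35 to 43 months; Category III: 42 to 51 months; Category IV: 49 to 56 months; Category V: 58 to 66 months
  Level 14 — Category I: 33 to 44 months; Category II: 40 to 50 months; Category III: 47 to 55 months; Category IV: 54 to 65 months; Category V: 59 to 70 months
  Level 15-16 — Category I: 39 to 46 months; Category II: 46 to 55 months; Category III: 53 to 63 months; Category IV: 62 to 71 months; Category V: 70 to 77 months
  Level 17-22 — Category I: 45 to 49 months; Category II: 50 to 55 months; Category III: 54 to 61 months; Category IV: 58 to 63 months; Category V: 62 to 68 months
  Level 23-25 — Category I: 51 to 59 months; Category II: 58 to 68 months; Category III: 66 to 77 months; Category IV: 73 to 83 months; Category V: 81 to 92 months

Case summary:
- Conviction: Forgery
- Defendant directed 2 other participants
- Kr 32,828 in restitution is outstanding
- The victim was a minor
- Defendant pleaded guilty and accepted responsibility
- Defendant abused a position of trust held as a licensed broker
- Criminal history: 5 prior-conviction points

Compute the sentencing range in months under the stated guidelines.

Base offense level for forgery: 15.
R1 applies: 15 + 1 = 16.
R2 applies: 16 + 3 = 19.
R3 applies: 19 − 1 = 18.
R4 applies (level before this adjustment is 18 ≥ 5, so +2): 18 + 2 = 20.
R5 applies: 20 + 2 = 22.
Final offense level: 22.
Criminal history: 5 prior points → Category III (4-8).
Level 22 falls in the 17-22 band.
Grid: Level 17-22 × Category III = 54-61 months.

54-61 months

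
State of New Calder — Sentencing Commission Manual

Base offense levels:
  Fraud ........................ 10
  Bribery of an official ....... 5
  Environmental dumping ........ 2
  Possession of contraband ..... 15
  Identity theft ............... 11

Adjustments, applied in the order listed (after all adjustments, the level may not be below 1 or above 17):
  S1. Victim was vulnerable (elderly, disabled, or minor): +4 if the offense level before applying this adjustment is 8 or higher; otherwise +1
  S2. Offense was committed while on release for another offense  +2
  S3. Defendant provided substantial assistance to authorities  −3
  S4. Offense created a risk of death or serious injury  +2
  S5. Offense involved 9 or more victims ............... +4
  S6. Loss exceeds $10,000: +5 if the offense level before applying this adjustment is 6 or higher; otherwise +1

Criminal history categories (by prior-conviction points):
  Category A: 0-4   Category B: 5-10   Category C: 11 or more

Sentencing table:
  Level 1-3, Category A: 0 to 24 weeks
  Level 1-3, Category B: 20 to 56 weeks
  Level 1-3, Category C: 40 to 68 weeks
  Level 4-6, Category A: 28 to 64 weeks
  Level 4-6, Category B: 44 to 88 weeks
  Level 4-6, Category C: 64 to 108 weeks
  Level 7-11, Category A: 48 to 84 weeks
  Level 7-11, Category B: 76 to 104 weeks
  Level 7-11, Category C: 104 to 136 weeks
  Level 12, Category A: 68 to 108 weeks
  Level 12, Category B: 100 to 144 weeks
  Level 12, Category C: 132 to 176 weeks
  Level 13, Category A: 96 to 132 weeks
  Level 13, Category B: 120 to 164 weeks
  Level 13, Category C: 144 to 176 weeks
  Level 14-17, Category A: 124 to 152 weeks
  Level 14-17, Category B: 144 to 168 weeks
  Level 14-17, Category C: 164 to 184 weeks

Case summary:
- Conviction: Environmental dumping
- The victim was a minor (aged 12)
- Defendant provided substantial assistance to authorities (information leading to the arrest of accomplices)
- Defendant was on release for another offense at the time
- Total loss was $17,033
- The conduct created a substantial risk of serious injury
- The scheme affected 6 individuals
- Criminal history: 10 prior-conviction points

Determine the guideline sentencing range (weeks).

Base offense level for environmental dumping: 2.
S1 applies (level before this adjustment is 2 < 8, so +1): 2 + 1 = 3.
S2 applies: 3 + 2 = 5.
S3 applies: 5 − 3 = 2.
S4 applies: 2 + 2 = 4.
S6 applies (level before this adjustment is 4 < 6, so +1): 4 + 1 = 5.
Final offense level: 5.
Criminal history: 10 prior points → Category B (5-10).
Level 5 falls in the 4-6 band.
Grid: Level 4-6 × Category B = 44-88 weeks.

44-88 weeks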